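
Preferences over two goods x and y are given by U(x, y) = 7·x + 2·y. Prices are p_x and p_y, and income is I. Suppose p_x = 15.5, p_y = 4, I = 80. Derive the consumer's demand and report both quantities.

Linear utility — the consumer picks whichever good has higher MU/price: 7/15.5 = 0.4516 vs 2/4 = 0.5.
y gives more utility per dollar, so spend all income on y: y* = I/p_y, x* = 0.
Numerically: x* = 0, y* = 20.

x* = 0, y* = 20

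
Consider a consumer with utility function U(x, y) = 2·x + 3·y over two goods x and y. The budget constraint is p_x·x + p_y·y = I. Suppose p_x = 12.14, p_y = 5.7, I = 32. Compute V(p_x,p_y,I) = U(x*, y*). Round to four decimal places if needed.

V = 16.8421

Perfect substitutes: compare marginal utility per dollar. 2/p_x vs 3/p_y → 0.1647 vs 0.5263.
y gives more utility per dollar, so spend all income on y: y* = I/p_y, x* = 0.
Numerically: x* = 0, y* = 5.614.
Utility at the optimum: U(0, 5.614) = 16.8421.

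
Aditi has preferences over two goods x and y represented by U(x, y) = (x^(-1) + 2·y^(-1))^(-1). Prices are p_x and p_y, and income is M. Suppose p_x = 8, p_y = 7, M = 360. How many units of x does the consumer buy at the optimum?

MRS = MU_x/MU_y = (1/2)·(y/x)^(2). Set equal to p_x/p_y.
Hence y/x = (2·p_x/p_y)^(1/(2)), i.e. raised to the 0.5 power.
Substitute y = (y/x)·x into the budget: x* = M/(p_x + p_y·(y/x)).
Numerically y/x = 1.511858, so x* = 360/(8 + 7·1.511858) = 19.3725.

x* = 19.3725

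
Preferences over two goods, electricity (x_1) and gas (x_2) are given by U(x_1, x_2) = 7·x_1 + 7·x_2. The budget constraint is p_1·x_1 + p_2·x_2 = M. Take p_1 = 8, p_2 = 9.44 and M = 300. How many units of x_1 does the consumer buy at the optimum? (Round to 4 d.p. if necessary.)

x_1* = 37.5

Linear utility — the consumer picks whichever good has higher MU/price: 7/8 = 0.875 vs 7/9.44 = 0.7415.
x_1 gives more utility per dollar, so spend all income on x_1: x_1* = M/p_1, x_2* = 0.
Numerically: x_1* = 37.5, x_2* = 0.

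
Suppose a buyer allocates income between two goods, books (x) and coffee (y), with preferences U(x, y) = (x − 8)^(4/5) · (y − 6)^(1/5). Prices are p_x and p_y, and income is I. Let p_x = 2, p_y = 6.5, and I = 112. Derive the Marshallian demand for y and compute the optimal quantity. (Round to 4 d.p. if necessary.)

This is Cobb-Douglas in (x−8, y−6): tangency gives 0.8·p_y·(y−6) = 0.2·p_x·(x−8).
Substituting into the budget: x* = 8 + 0.8·(I − 8·p_x − 6·p_y)/p_x, and y* = 6 + 0.2·(…)/p_y.
Discretionary income = 112 − 8·2 − 6·6.5 = 57; y* = 6 + 0.2·57/6.5 = 7.7538.

y* = 7.7538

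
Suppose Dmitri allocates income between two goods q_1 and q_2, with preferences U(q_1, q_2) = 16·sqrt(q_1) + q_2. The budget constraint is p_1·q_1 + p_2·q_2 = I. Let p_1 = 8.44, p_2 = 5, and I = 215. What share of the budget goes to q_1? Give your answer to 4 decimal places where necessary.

Plugging in: q_1* = (8·5/8.44)² = 22.4613, q_2* = 5.0853.
Expenditure on q_1: 8.44·22.4613 = 189.5735; share = 0.8817.

share on q_1 = 0.8817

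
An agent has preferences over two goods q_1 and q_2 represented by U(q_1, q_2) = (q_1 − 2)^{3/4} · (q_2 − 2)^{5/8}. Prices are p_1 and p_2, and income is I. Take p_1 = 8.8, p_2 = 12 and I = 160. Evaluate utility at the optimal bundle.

MRS = (6/5)·(q_2−2)/(q_1−2). Tangency with p_1/p_2 gives q_2−2 = (5/6)·(p_1/p_2)·(q_1−2).
Substituting into the budget: q_1* = 2 + 6/11·(I − 2·p_1 − 2·p_2)/p_1, and q_2* = 2 + 5/11·(…)/p_2.
Discretionary income = 160 − 2·8.8 − 2·12 = 118.4; q_1* = 2 + 6/11·118.4/8.8 = 9.3388; q_2* = 2 + 5/11·118.4/12 = 6.4848.
Utility at the optimum: U(9.3388, 6.4848) = 11.391.

V = 11.391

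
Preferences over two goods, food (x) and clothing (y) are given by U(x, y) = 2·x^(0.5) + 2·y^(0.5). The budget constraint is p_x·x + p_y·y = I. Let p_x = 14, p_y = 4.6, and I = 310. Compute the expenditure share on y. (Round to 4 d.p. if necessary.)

MRS = MU_x/MU_y = (y/x)^(0.5). Set equal to p_x/p_y.
Solve for the ratio: y/x = [p_x/p_y]^(2).
Substitute y = (y/x)·x into the budget: x* = I/(p_x + p_y·(y/x)).
Numerically y/x = 9.26276, so x* = 310/(14 + 4.6·9.26276) = 5.4762 and y* = 9.26276·5.4762 = 50.7246.
Expenditure on y: 4.6·50.7246 = 233.3333; share = 0.7527.

share on y = 0.7527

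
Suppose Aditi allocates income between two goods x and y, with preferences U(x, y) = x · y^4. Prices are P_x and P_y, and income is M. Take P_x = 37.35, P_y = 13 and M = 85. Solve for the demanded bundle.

x* = 0.4552, y* = 5.2308

MU_x/MU_y = (y)/(4·x); tangency sets this equal to P_x/P_y.
Rearranging, P_y·y = 4·P_x·x. Substituting into the budget gives P_x·x·(1 + 4) = M.
Demand: x*(P_x,P_y,M) = 0.2·M/P_x and y* = 0.8·M/P_y.
At P_x=37.35, P_y=13, M=85: x* = 0.2·85/37.35 = 0.4552, y* = 5.2308.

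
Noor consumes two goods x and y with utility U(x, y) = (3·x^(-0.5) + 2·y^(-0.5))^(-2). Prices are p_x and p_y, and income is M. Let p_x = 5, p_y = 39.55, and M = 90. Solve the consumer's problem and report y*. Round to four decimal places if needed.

y* = 1.3728

MU_x ∝ 3·x^(-1.5), MU_y ∝ 2·y^(-1.5), so MRS = (3/2)·(y/x)^(1.5) = p_x/p_y.
Solve for the ratio: y/x = [(2/3)·p_x/p_y]^(2/3).
With the ratio pinned down, the budget gives x* = M/(p_x + p_y·(y/x)) and y* = (y/x)·x*.
Numerically y/x = 0.19223, so x* = 90/(5 + 39.55·0.19223) = 7.1413 and y* = 0.19223·7.1413 = 1.3728.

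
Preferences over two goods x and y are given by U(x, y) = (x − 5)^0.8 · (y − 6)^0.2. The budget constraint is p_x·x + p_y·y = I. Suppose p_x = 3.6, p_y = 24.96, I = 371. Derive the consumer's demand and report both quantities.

x* = 50.1644, y* = 7.6285

MRS = 4·(y−6)/(x−5). Tangency with p_x/p_y gives y−6 = (1/4)·(p_x/p_y)·(x−5).
Substituting into the budget: x* = 5 + 0.8·(I − 5·p_x − 6·p_y)/p_x, and y* = 6 + 0.2·(…)/p_y.
Discretionary income = 371 − 5·3.6 − 6·24.96 = 203.24; x* = 5 + 0.8·203.24/3.6 = 50.1644; y* = 6 + 0.2·203.24/24.96 = 7.6285.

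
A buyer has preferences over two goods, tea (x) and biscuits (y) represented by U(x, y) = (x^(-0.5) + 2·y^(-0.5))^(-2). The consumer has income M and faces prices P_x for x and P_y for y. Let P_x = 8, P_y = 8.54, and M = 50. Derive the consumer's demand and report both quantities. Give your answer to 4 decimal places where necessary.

x* = 2.3834, y* = 3.6221

From the CES first-order condition, (1/2)·(y/x)^(1.5) = P_x/P_y.
Solve for the ratio: y/x = [2·P_x/P_y]^(2/3).
With the ratio pinned down, the budget gives x* = M/(P_x + P_y·(y/x)) and y* = (y/x)·x*.
Numerically y/x = 1.519759, so x* = 50/(8 + 8.54·1.519759) = 2.3834 and y* = 1.519759·2.3834 = 3.6221.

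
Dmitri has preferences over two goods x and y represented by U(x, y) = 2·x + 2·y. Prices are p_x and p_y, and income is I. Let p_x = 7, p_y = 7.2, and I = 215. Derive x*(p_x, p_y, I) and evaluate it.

Numerically: x* = 30.7143, y* = 0.

x* = 30.7143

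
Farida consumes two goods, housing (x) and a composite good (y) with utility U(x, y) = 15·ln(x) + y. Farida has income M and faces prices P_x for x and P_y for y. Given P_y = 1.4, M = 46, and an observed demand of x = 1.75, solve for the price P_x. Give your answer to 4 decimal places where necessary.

P_x = 12

Set MRS = P_x/P_y: (15/x)/1 = P_x/P_y.
So x*(P_x,P_y) = 15·P_y/P_x, independent of income; and y* = (M − 15·P_y)/P_y.
Set x* = 1.75 in the demand function and solve for P_x: P_x = 12.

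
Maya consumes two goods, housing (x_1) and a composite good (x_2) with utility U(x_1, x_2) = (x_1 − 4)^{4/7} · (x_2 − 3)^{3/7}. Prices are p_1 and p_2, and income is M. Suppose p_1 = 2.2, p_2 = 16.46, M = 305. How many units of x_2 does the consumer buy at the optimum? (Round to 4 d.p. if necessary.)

MRS = (4/3)·(x_2−3)/(x_1−4). Tangency with p_1/p_2 gives x_2−3 = (3/4)·(p_1/p_2)·(x_1−4).
Substituting into the budget: x_1* = 4 + 4/7·(M − 4·p_1 − 3·p_2)/p_1, and x_2* = 3 + 3/7·(…)/p_2.
Discretionary income = 305 − 4·2.2 − 3·16.46 = 246.82; x_2* = 3 + 3/7·246.82/16.46 = 9.4265.

x_2* = 9.4265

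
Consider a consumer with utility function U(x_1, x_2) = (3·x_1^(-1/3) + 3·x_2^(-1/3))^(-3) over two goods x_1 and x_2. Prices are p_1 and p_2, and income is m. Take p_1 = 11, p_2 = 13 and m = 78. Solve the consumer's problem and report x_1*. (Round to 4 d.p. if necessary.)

x_1* = 3.4714

Substitute x_2 = (x_2/x_1)·x_1 into the budget: x_1* = m/(p_1 + p_2·(x_2/x_1)).
Numerically x_2/x_1 = 0.882241, so x_1* = 78/(11 + 13·0.882241) = 3.4714.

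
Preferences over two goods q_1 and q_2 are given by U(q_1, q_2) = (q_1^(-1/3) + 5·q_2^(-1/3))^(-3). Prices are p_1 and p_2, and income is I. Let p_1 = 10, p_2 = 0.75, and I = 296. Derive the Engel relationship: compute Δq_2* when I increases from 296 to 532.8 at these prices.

With the ratio pinned down, the budget gives q_1* = I/(p_1 + p_2·(q_2/q_1)) and q_2* = (q_2/q_1)·q_1*.
Numerically q_2/q_1 = 23.330903, so q_1* = 296/(10 + 0.75·23.330903) = 10.7643 and q_2* = 23.330903·10.7643 = 251.142.
At I' = 532.8: q_2* = 452.0556. Change: 452.0556 − 251.142 = 200.9136.

Δq_2* = 200.9136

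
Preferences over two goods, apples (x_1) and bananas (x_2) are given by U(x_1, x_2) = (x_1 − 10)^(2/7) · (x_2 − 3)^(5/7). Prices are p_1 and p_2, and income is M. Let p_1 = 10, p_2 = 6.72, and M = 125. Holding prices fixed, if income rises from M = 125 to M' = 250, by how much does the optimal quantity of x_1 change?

MRS = (2/5)·(x_2−3)/(x_1−10). Tangency with p_1/p_2 gives x_2−3 = (5/2)·(p_1/p_2)·(x_1−10).
Substituting into the budget: x_1* = 10 + 2/7·(M − 10·p_1 − 3·p_2)/p_1, and x_2* = 3 + 5/7·(…)/p_2.
Discretionary income = 125 − 10·10 − 3·6.72 = 4.84; x_1* = 10 + 2/7·4.84/10 = 10.1383.
At M' = 250: x_1* = 13.7097. Change: 13.7097 − 10.1383 = 3.5714.

Δx_1* = 3.5714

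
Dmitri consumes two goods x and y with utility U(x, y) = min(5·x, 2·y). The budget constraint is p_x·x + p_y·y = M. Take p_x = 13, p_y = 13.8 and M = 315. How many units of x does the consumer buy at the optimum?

Demand: x*(p_x,p_y,M) = 2·M/(2·p_x + 5·p_y), y* = 5·M/(2·p_x + 5·p_y).
Here 2·13 + 5·13.8 = 95, giving x* = 6.6316.

x* = 6.6316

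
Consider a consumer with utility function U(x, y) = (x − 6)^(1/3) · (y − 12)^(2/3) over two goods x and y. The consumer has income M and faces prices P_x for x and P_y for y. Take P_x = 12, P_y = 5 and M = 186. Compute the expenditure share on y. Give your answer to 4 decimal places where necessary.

After buying the subsistence bundle (6, 12), a share 1/3 of the remaining income goes to x: x* = 6 + 1/3·(M − 6P_x − 12P_y)/P_x.
Discretionary income = 186 − 6·12 − 12·5 = 54; x* = 6 + 1/3·54/12 = 7.5; y* = 12 + 2/3·54/5 = 19.2.
Expenditure on y: 5·19.2 = 96; share = 0.5161.

share on y = 0.5161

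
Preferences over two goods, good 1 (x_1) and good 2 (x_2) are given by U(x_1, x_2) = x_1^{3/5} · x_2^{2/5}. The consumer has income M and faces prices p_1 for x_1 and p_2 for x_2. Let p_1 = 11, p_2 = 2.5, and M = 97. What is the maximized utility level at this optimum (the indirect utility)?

Demand: x_1*(p_1,p_2,M) = 0.6·M/p_1 and x_2* = 0.4·M/p_2.
At p_1=11, p_2=2.5, M=97: x_1* = 0.6·97/11 = 5.2909, x_2* = 15.52.
Utility at the optimum: U(5.2909, 15.52) = 8.1372.

V = 8.1372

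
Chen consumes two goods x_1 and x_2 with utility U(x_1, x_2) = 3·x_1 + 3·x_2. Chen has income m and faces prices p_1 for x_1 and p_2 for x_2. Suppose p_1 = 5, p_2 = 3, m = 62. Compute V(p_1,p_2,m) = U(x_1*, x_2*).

V = 62

Numerically: x_1* = 0, x_2* = 20.6667.
Utility at the optimum: U(0, 20.6667) = 62.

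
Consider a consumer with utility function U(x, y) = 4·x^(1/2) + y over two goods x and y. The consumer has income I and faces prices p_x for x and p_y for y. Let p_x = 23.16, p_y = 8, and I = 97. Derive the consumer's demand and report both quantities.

Set MRS = p_x/p_y: 2·x^(−1/2) = p_x/p_y.
Thus x* = (2·p_y/p_x)² — independent of I — with the rest of income spent on y.
Plugging in: x* = (2·8/23.16)² = 0.4773, y* = 10.7433.

x* = 0.4773, y* = 10.7433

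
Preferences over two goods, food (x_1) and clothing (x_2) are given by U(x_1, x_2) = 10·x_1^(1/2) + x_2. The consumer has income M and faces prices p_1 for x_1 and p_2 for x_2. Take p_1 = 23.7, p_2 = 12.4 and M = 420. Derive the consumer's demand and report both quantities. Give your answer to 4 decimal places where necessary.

x_1* = 6.8436, x_2* = 20.7908

Utility is quasi-linear in x_2; the FOC for x_1 is 5/√x_1 = p_1/p_2.
Thus x_1* = (5·p_2/p_1)² — independent of M — with the rest of income spent on x_2.
Plugging in: x_1* = (5·12.4/23.7)² = 6.8436, x_2* = 20.7908.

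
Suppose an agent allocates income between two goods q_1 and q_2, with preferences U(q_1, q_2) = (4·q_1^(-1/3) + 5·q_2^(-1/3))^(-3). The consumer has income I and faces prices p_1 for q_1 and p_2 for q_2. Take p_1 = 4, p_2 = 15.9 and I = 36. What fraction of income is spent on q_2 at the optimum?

MRS = MU_q_1/MU_q_2 = (4/5)·(q_2/q_1)^(4/3). Set equal to p_1/p_2.
Hence q_2/q_1 = ((5/4)·p_1/p_2)^(1/(4/3)), i.e. raised to the 0.75 power.
With the ratio pinned down, the budget gives q_1* = I/(p_1 + p_2·(q_2/q_1)) and q_2* = (q_2/q_1)·q_1*.
Numerically q_2/q_1 = 0.419933, so q_1* = 36/(4 + 15.9·0.419933) = 3.3718 and q_2* = 0.419933·3.3718 = 1.4159.
Expenditure on q_2: 15.9·1.4159 = 22.513; share = 0.6254.

share on q_2 = 0.6254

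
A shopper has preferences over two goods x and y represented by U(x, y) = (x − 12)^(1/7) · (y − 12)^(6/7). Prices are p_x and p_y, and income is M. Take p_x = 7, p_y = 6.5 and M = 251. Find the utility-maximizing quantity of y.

y* = 23.7363

This is Cobb-Douglas in (x−12, y−12): tangency gives 1/7·p_y·(y−12) = 6/7·p_x·(x−12).
After buying the subsistence bundle (12, 12), a share 1/7 of the remaining income goes to x: x* = 12 + 1/7·(M − 12p_x − 12p_y)/p_x.
Discretionary income = 251 − 12·7 − 12·6.5 = 89; y* = 12 + 6/7·89/6.5 = 23.7363.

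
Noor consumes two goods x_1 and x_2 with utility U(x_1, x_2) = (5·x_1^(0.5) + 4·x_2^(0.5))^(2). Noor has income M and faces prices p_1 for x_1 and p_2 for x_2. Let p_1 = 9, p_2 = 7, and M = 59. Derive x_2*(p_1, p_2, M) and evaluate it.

MU_x_1 ∝ 5·x_1^(-0.5), MU_x_2 ∝ 4·x_2^(-0.5), so MRS = (5/4)·(x_2/x_1)^(0.5) = p_1/p_2.
Hence x_2/x_1 = ((4/5)·p_1/p_2)^(1/(0.5)), i.e. raised to the 2 power.
Substitute x_2 = (x_2/x_1)·x_1 into the budget: x_1* = M/(p_1 + p_2·(x_2/x_1)).
Numerically x_2/x_1 = 1.057959, so x_1* = 59/(9 + 7·1.057959) = 3.5963 and x_2* = 1.057959·3.5963 = 3.8047.

x_2* = 3.8047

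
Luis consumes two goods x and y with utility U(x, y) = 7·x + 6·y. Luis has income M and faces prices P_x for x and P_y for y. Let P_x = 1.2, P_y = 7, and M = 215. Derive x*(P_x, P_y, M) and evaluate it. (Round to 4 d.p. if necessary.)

x* = 179.1667

Perfect substitutes: compare marginal utility per dollar. 7/P_x vs 6/P_y → 5.8333 vs 0.8571.
x gives more utility per dollar, so spend all income on x: x* = M/P_x, y* = 0.
Numerically: x* = 179.1667, y* = 0.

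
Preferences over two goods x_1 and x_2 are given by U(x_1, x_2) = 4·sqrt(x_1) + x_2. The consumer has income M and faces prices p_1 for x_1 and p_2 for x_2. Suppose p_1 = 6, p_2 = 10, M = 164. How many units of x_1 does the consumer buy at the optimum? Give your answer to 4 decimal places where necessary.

x_1* = 11.1111

Set MRS = p_1/p_2: 2·x_1^(−1/2) = p_1/p_2.
Thus x_1* = (2·p_2/p_1)² — independent of M — with the rest of income spent on x_2.
Plugging in: x_1* = (2·10/6)² = 11.1111.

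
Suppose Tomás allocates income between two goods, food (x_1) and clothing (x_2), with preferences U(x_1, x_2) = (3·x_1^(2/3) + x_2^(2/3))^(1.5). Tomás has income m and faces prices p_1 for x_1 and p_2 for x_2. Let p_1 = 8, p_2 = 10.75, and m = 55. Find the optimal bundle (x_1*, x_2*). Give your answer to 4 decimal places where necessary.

x_1* = 6.7368, x_2* = 0.1028

From the CES first-order condition, 3·(x_2/x_1)^(1/3) = p_1/p_2.
Solve for the ratio: x_2/x_1 = [(1/3)·p_1/p_2]^(3).
With the ratio pinned down, the budget gives x_1* = m/(p_1 + p_2·(x_2/x_1)) and x_2* = (x_2/x_1)·x_1*.
Numerically x_2/x_1 = 0.015264, so x_1* = 55/(8 + 10.75·0.015264) = 6.7368 and x_2* = 0.015264·6.7368 = 0.1028.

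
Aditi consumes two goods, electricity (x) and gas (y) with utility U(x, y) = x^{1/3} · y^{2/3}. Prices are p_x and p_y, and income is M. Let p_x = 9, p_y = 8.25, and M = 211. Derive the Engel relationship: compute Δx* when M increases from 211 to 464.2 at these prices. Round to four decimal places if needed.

Tangency: MRS = (1/2)·y/x = p_x/p_y.
So 1/3·p_y·y = 2/3·p_x·x; combined with the budget, a share 1/3 of income goes to x.
Demand: x*(p_x,p_y,M) = 1/3·M/p_x and y* = 2/3·M/p_y.
At p_x=9, p_y=8.25, M=211: x* = 1/3·211/9 = 7.8148.
At M' = 464.2: x* = 17.1926. Change: 17.1926 − 7.8148 = 9.3778.

Δx* = 9.3778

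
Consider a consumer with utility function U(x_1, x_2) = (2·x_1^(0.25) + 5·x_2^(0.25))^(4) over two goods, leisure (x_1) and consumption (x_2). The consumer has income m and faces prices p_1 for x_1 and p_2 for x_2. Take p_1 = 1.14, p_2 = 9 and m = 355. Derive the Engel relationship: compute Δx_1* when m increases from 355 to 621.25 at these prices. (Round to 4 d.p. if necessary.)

MU_x_1 ∝ 2·x_1^(-0.75), MU_x_2 ∝ 5·x_2^(-0.75), so MRS = (2/5)·(x_2/x_1)^(0.75) = p_1/p_2.
Solve for the ratio: x_2/x_1 = [(5/2)·p_1/p_2]^(4/3).
Substitute x_2 = (x_2/x_1)·x_1 into the budget: x_1* = m/(p_1 + p_2·(x_2/x_1)).
Numerically x_2/x_1 = 0.215842, so x_1* = 355/(1.14 + 9·0.215842) = 115.1633.
At m' = 621.25: x_1* = 201.5357. Change: 201.5357 − 115.1633 = 86.3724.

Δx_1* = 86.3724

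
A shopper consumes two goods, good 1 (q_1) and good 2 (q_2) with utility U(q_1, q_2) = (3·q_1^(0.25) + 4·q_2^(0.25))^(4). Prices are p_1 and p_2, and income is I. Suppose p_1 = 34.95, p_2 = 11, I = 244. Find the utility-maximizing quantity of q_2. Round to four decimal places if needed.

q_2* = 15.1565

MRS = MU_q_1/MU_q_2 = (3/4)·(q_2/q_1)^(0.75). Set equal to p_1/p_2.
Hence q_2/q_1 = ((4/3)·p_1/p_2)^(1/(0.75)), i.e. raised to the 4/3 power.
With the ratio pinned down, the budget gives q_1* = I/(p_1 + p_2·(q_2/q_1)) and q_2* = (q_2/q_1)·q_1*.
Numerically q_2/q_1 = 6.85474, so q_1* = 244/(34.95 + 11·6.85474) = 2.2111 and q_2* = 6.85474·2.2111 = 15.1565.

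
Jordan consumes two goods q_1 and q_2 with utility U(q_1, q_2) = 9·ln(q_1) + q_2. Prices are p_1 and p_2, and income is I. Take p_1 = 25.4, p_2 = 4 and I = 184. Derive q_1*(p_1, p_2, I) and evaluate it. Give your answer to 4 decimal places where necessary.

q_1* = 1.4173

So q_1*(p_1,p_2) = 9·p_2/p_1, independent of income; and q_2* = (I − 9·p_2)/p_2.
At the given prices: q_1* = 9·4/25.4 = 1.4173.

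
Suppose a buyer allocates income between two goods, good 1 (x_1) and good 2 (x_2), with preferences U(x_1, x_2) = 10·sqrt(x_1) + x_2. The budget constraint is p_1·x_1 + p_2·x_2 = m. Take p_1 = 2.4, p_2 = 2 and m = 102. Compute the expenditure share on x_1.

Utility is quasi-linear in x_2; the FOC for x_1 is 5/√x_1 = p_1/p_2.
Thus x_1* = (5·p_2/p_1)² — independent of m — with the rest of income spent on x_2.
Plugging in: x_1* = (5·2/2.4)² = 17.3611, x_2* = 30.1667.
Expenditure on x_1: 2.4·17.3611 = 41.6667; share = 0.4085.

share on x_1 = 0.4085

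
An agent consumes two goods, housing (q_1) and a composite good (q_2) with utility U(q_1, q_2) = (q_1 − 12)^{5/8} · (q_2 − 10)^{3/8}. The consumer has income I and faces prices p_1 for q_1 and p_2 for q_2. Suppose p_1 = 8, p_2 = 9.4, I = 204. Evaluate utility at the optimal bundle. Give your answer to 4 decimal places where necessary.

MRS = (5/3)·(q_2−10)/(q_1−12). Tangency with p_1/p_2 gives q_2−10 = (3/5)·(p_1/p_2)·(q_1−12).
Substituting into the budget: q_1* = 12 + 0.625·(I − 12·p_1 − 10·p_2)/p_1, and q_2* = 10 + 0.375·(…)/p_2.
Discretionary income = 204 − 12·8 − 10·9.4 = 14; q_1* = 12 + 0.625·14/8 = 13.0938; q_2* = 10 + 0.375·14/9.4 = 10.5585.
Utility at the optimum: U(13.0938, 10.5585) = 0.8501.

V = 0.8501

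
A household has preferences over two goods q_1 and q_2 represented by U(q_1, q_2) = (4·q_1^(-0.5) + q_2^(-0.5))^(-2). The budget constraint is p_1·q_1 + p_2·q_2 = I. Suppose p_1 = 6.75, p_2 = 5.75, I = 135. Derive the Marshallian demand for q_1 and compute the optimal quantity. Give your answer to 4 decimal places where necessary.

From the CES first-order condition, 4·(q_2/q_1)^(1.5) = p_1/p_2.
Hence q_2/q_1 = ((1/4)·p_1/p_2)^(1/(1.5)), i.e. raised to the 2/3 power.
Substitute q_2 = (q_2/q_1)·q_1 into the budget: q_1* = I/(p_1 + p_2·(q_2/q_1)).
Numerically q_2/q_1 = 0.441622, so q_1* = 135/(6.75 + 5.75·0.441622) = 14.5328.

q_1* = 14.5328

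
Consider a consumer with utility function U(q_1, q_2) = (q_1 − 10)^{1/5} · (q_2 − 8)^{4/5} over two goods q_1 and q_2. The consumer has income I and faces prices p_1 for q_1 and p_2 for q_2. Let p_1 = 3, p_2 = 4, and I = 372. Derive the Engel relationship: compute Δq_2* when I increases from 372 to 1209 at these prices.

Δq_2* = 167.4

Substituting into the budget: q_1* = 10 + 0.2·(I − 10·p_1 − 8·p_2)/p_1, and q_2* = 8 + 0.8·(…)/p_2.
Discretionary income = 372 − 10·3 − 8·4 = 310; q_2* = 8 + 0.8·310/4 = 70.
At I' = 1209: q_2* = 237.4. Change: 237.4 − 70 = 167.4.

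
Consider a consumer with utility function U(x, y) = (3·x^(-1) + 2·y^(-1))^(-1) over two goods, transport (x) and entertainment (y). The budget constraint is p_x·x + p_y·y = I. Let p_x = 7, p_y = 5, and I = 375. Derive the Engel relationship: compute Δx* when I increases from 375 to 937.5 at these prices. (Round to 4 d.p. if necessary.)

From the CES first-order condition, (3/2)·(y/x)^(2) = p_x/p_y.
Solve for the ratio: y/x = [(2/3)·p_x/p_y]^(0.5).
With the ratio pinned down, the budget gives x* = I/(p_x + p_y·(y/x)) and y* = (y/x)·x*.
Numerically y/x = 0.966092, so x* = 375/(7 + 5·0.966092) = 31.6978.
At I' = 937.5: x* = 79.2446. Change: 79.2446 − 31.6978 = 47.5468.

Δx* = 47.5468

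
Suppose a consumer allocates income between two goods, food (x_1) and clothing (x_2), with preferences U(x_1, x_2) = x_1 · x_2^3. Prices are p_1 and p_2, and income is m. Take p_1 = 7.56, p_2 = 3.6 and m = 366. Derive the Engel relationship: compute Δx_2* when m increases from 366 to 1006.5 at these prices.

Δx_2* = 133.4375

Tangency: MRS = (1/3)·x_2/x_1 = p_1/p_2.
So p_2·x_2 = 3·p_1·x_1; combined with the budget, a share 0.25 of income goes to x_1.
Demand: x_1*(p_1,p_2,m) = 0.25·m/p_1 and x_2* = 0.75·m/p_2.
At p_1=7.56, p_2=3.6, m=366: x_2* = 0.75·366/3.6 = 76.25.
At m' = 1006.5: x_2* = 209.6875. Change: 209.6875 − 76.25 = 133.4375.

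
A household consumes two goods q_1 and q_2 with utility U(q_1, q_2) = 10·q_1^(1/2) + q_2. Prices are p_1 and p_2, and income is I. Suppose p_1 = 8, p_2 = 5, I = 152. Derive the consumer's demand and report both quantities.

q_1* = 9.7656, q_2* = 14.775

Solve: √q_1 = 5·p_2/p_1, so q_1*(p_1,p_2) = (5·p_2/p_1)², and q_2* = (I − p_1·q_1*)/p_2.
Plugging in: q_1* = (5·5/8)² = 9.7656, q_2* = 14.775.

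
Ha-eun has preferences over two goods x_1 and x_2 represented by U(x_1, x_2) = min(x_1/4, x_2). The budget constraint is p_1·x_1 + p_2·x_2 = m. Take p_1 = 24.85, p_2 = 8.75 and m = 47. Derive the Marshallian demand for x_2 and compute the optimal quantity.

Leontief preferences: the optimum is at the kink where x_1/4 = x_2/1, i.e. x_2 = (1/4)·x_1.
Budget: p_1·x_1 + p_2·(1/4)·x_1 = m, so (4·p_1 + p_2)·x_1 = 4·m.
Demand: x_1*(p_1,p_2,m) = 4·m/(4·p_1 + p_2), x_2* = m/(4·p_1 + p_2).
Here 4·24.85 + 8.75 = 108.15, giving x_2* = 0.4346.

x_2* = 0.4346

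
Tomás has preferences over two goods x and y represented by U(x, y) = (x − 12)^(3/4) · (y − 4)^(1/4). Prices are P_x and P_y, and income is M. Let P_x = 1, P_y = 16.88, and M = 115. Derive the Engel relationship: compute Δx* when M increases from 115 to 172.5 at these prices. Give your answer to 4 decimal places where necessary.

This is Cobb-Douglas in (x−12, y−4): tangency gives 0.75·P_y·(y−4) = 0.25·P_x·(x−12).
After buying the subsistence bundle (12, 4), a share 0.75 of the remaining income goes to x: x* = 12 + 0.75·(M − 12P_x − 4P_y)/P_x.
Discretionary income = 115 − 12·1 − 4·16.88 = 35.48; x* = 12 + 0.75·35.48/1 = 38.61.
At M' = 172.5: x* = 81.735. Change: 81.735 − 38.61 = 43.125.

Δx* = 43.125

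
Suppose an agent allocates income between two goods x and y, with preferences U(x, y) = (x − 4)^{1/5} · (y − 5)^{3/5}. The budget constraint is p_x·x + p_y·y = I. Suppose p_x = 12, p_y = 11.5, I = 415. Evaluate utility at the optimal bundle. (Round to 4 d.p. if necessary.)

V = 8.8084

This is Cobb-Douglas in (x−4, y−5): tangency gives 0.2·p_y·(y−5) = 0.6·p_x·(x−4).
Substituting into the budget: x* = 4 + 0.25·(I − 4·p_x − 5·p_y)/p_x, and y* = 5 + 0.75·(…)/p_y.
Discretionary income = 415 − 4·12 − 5·11.5 = 309.5; x* = 4 + 0.25·309.5/12 = 10.4479; y* = 5 + 0.75·309.5/11.5 = 25.1848.
Utility at the optimum: U(10.4479, 25.1848) = 8.8084.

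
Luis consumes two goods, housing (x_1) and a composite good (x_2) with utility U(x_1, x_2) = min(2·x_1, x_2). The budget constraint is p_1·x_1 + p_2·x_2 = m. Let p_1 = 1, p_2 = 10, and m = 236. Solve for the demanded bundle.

x_1* = 11.2381, x_2* = 22.4762

Leontief preferences: the optimum is at the kink where x_1/1 = x_2/2, i.e. x_2 = 2·x_1.
Budget: p_1·x_1 + p_2·2·x_1 = m, so (p_1 + 2·p_2)·x_1 = m.
Demand: x_1*(p_1,p_2,m) = m/(p_1 + 2·p_2), x_2* = 2·m/(p_1 + 2·p_2).
Here 1 + 2·10 = 21, giving x_1* = 11.2381 and x_2* = 22.4762.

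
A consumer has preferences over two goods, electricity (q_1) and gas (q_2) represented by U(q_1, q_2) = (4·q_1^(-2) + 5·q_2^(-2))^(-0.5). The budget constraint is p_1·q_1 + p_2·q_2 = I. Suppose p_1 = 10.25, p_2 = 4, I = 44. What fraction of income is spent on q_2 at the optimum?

MRS = MU_q_1/MU_q_2 = (4/5)·(q_2/q_1)^(3). Set equal to p_1/p_2.
Hence q_2/q_1 = ((5/4)·p_1/p_2)^(1/(3)), i.e. raised to the 1/3 power.
Substitute q_2 = (q_2/q_1)·q_1 into the budget: q_1* = I/(p_1 + p_2·(q_2/q_1)).
Numerically q_2/q_1 = 1.474092, so q_1* = 44/(10.25 + 4·1.474092) = 2.7251 and q_2* = 1.474092·2.7251 = 4.017.
Expenditure on q_2: 4·4.017 = 16.068; share = 0.3652.

share on q_2 = 0.3652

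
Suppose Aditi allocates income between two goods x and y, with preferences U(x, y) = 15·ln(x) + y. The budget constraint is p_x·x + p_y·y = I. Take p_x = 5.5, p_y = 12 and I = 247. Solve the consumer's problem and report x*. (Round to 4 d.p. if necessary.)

x* = 32.7273

MU_x = 15/x, MU_y = 1. Tangency: 15/x = p_x/p_y.
So x*(p_x,p_y) = 15·p_y/p_x, independent of income; and y* = (I − 15·p_y)/p_y.
At the given prices: x* = 15·12/5.5 = 32.7273.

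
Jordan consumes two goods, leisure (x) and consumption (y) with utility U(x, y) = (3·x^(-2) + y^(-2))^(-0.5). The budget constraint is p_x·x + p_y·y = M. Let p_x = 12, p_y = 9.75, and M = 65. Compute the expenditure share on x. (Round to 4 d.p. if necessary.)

MRS = MU_x/MU_y = 3·(y/x)^(3). Set equal to p_x/p_y.
Hence y/x = ((1/3)·p_x/p_y)^(1/(3)), i.e. raised to the 1/3 power.
With the ratio pinned down, the budget gives x* = M/(p_x + p_y·(y/x)) and y* = (y/x)·x*.
Numerically y/x = 0.743051, so x* = 65/(12 + 9.75·0.743051) = 3.3775 and y* = 0.743051·3.3775 = 2.5097.
Expenditure on x: 12·3.3775 = 40.5305; share = 0.6235.

share on x = 0.6235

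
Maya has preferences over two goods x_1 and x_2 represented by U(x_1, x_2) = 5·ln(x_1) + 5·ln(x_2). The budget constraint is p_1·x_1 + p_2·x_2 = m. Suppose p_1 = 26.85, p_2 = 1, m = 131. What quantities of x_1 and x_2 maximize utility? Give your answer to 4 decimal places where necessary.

The MRS is x_2/x_1. Set MRS = p_1/p_2.
Rearranging, p_2·x_2 = p_1·x_1. Substituting into the budget gives p_1·x_1·(1 + 1) = m.
Demand: x_1*(p_1,p_2,m) = 0.5·m/p_1 and x_2* = 0.5·m/p_2.
At p_1=26.85, p_2=1, m=131: x_1* = 0.5·131/26.85 = 2.4395, x_2* = 65.5.

x_1* = 2.4395, x_2* = 65.5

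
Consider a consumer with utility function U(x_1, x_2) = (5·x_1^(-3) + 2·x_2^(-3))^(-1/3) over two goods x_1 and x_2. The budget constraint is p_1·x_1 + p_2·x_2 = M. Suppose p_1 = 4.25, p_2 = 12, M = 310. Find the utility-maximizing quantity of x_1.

MRS = MU_x_1/MU_x_2 = (5/2)·(x_2/x_1)^(4). Set equal to p_1/p_2.
Solve for the ratio: x_2/x_1 = [(2/5)·p_1/p_2]^(0.25).
With the ratio pinned down, the budget gives x_1* = M/(p_1 + p_2·(x_2/x_1)) and x_2* = (x_2/x_1)·x_1*.
Numerically x_2/x_1 = 0.613503, so x_1* = 310/(4.25 + 12·0.613503) = 26.6964.

x_1* = 26.6964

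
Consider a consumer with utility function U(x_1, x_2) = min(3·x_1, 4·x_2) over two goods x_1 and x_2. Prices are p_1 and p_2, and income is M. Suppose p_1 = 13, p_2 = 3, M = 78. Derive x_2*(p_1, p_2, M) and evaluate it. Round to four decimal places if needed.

x_2* = 3.8361

With perfect complements, no substitution: consume in ratio x_1:x_2 = 4:3.
Budget: p_1·x_1 + p_2·(3/4)·x_1 = M, so (4·p_1 + 3·p_2)·x_1 = 4·M.
Demand: x_1*(p_1,p_2,M) = 4·M/(4·p_1 + 3·p_2), x_2* = 3·M/(4·p_1 + 3·p_2).
Here 4·13 + 3·3 = 61, giving x_2* = 3.8361.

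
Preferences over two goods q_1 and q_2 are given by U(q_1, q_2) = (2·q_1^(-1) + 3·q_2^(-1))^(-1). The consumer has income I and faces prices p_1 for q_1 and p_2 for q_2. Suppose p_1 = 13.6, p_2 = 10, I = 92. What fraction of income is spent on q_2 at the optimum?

share on q_2 = 0.5122

MU_q_1 ∝ 2·q_1^(-2), MU_q_2 ∝ 3·q_2^(-2), so MRS = (2/3)·(q_2/q_1)^(2) = p_1/p_2.
Hence q_2/q_1 = ((3/2)·p_1/p_2)^(1/(2)), i.e. raised to the 0.5 power.
Substitute q_2 = (q_2/q_1)·q_1 into the budget: q_1* = I/(p_1 + p_2·(q_2/q_1)).
Numerically q_2/q_1 = 1.428286, so q_1* = 92/(13.6 + 10·1.428286) = 3.2995 and q_2* = 1.428286·3.2995 = 4.7127.
Expenditure on q_2: 10·4.7127 = 47.1265; share = 0.5122.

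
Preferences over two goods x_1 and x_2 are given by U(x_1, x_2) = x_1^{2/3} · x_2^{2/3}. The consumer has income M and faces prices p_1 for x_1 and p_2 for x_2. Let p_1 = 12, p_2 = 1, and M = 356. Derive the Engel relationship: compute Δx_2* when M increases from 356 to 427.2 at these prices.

MU_x_1/MU_x_2 = (2/3·x_2)/(2/3·x_1); tangency sets this equal to p_1/p_2.
Rearranging, p_2·x_2 = p_1·x_1. Substituting into the budget gives p_1·x_1·(1 + 1) = M.
Demand: x_1*(p_1,p_2,M) = 0.5·M/p_1 and x_2* = 0.5·M/p_2.
At p_1=12, p_2=1, M=356: x_2* = 0.5·356/1 = 178.
At M' = 427.2: x_2* = 213.6. Change: 213.6 − 178 = 35.6.

Δx_2* = 35.6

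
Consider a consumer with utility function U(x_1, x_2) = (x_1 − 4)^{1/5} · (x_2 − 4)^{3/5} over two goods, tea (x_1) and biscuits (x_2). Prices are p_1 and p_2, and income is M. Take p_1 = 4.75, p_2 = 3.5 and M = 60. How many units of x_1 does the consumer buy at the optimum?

x_1* = 5.4211

This is Cobb-Douglas in (x_1−4, x_2−4): tangency gives 0.2·p_2·(x_2−4) = 0.6·p_1·(x_1−4).
After buying the subsistence bundle (4, 4), a share 0.25 of the remaining income goes to x_1: x_1* = 4 + 0.25·(M − 4p_1 − 4p_2)/p_1.
Discretionary income = 60 − 4·4.75 − 4·3.5 = 27; x_1* = 4 + 0.25·27/4.75 = 5.4211.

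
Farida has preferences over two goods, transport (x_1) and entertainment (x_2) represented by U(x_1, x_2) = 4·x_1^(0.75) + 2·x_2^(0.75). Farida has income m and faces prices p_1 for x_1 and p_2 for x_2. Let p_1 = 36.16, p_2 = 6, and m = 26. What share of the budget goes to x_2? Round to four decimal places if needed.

share on x_2 = 0.9319

MRS = MU_x_1/MU_x_2 = 2·(x_2/x_1)^(0.25). Set equal to p_1/p_2.
Solve for the ratio: x_2/x_1 = [(1/2)·p_1/p_2]^(4).
With the ratio pinned down, the budget gives x_1* = m/(p_1 + p_2·(x_2/x_1)) and x_2* = (x_2/x_1)·x_1*.
Numerically x_2/x_1 = 82.449628, so x_1* = 26/(36.16 + 6·82.449628) = 0.049 and x_2* = 82.449628·0.049 = 4.0382.
Expenditure on x_2: 6·4.0382 = 24.229; share = 0.9319.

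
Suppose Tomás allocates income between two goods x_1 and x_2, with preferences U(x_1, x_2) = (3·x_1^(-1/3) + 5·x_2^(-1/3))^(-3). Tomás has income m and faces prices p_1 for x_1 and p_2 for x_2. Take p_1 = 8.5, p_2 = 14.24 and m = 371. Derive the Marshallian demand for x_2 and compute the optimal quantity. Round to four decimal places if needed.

From the CES first-order condition, (3/5)·(x_2/x_1)^(4/3) = p_1/p_2.
Hence x_2/x_1 = ((5/3)·p_1/p_2)^(1/(4/3)), i.e. raised to the 0.75 power.
With the ratio pinned down, the budget gives x_1* = m/(p_1 + p_2·(x_2/x_1)) and x_2* = (x_2/x_1)·x_1*.
Numerically x_2/x_1 = 0.996135, so x_1* = 371/(8.5 + 14.24·0.996135) = 16.3544 and x_2* = 0.996135·16.3544 = 16.2912.

x_2* = 16.2912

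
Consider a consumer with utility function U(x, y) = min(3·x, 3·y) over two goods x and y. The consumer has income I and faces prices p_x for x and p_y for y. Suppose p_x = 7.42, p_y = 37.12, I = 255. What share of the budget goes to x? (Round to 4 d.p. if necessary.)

share on x = 0.1666

Demand: x*(p_x,p_y,I) = 3·I/(3·p_x + 3·p_y), y* = 3·I/(3·p_x + 3·p_y).
Here 3·7.42 + 3·37.12 = 133.62, giving x* = 5.7252 and y* = 5.7252.
Expenditure on x: 7.42·5.7252 = 42.4809; share = 0.1666.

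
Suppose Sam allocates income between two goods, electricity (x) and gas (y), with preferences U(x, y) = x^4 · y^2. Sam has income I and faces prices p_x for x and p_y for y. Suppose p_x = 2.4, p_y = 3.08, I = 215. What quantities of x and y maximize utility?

x* = 59.7222, y* = 23.2684

MU_x/MU_y = (4·y)/(2·x); tangency sets this equal to p_x/p_y.
So 4·p_y·y = 2·p_x·x; combined with the budget, a share 2/3 of income goes to x.
Demand: x*(p_x,p_y,I) = 2/3·I/p_x and y* = 1/3·I/p_y.
At p_x=2.4, p_y=3.08, I=215: x* = 2/3·215/2.4 = 59.7222, y* = 23.2684.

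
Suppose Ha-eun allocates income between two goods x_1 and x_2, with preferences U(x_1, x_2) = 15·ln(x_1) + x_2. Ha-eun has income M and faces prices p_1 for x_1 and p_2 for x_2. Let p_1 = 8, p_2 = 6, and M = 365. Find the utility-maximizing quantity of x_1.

So x_1*(p_1,p_2) = 15·p_2/p_1, independent of income; and x_2* = (M − 15·p_2)/p_2.
At the given prices: x_1* = 15·6/8 = 11.25.

x_1* = 11.25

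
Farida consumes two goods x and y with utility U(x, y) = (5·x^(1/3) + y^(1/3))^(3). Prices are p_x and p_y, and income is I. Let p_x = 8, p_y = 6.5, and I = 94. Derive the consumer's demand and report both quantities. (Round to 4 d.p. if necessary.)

x* = 10.6893, y* = 1.3054

MRS = MU_x/MU_y = 5·(y/x)^(2/3). Set equal to p_x/p_y.
Solve for the ratio: y/x = [(1/5)·p_x/p_y]^(1.5).
With the ratio pinned down, the budget gives x* = I/(p_x + p_y·(y/x)) and y* = (y/x)·x*.
Numerically y/x = 0.122127, so x* = 94/(8 + 6.5·0.122127) = 10.6893 and y* = 0.122127·10.6893 = 1.3054.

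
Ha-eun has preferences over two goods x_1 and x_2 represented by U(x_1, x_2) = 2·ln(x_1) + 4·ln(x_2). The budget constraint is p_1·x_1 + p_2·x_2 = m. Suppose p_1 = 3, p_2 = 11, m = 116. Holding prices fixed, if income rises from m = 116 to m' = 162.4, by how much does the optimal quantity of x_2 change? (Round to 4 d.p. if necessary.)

Tangency: MRS = (1/2)·x_2/x_1 = p_1/p_2.
So 2·p_2·x_2 = 4·p_1·x_1; combined with the budget, a share 1/3 of income goes to x_1.
Demand: x_1*(p_1,p_2,m) = 1/3·m/p_1 and x_2* = 2/3·m/p_2.
At p_1=3, p_2=11, m=116: x_2* = 2/3·116/11 = 7.0303.
At m' = 162.4: x_2* = 9.8424. Change: 9.8424 − 7.0303 = 2.8121.

Δx_2* = 2.8121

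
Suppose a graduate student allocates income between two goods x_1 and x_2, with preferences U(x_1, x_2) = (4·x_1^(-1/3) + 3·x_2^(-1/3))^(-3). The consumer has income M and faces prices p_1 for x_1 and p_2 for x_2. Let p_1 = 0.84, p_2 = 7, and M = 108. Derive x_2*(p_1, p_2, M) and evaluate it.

MU_x_1 ∝ 4·x_1^(-4/3), MU_x_2 ∝ 3·x_2^(-4/3), so MRS = (4/3)·(x_2/x_1)^(4/3) = p_1/p_2.
Solve for the ratio: x_2/x_1 = [(3/4)·p_1/p_2]^(0.75).
Substitute x_2 = (x_2/x_1)·x_1 into the budget: x_1* = M/(p_1 + p_2·(x_2/x_1)).
Numerically x_2/x_1 = 0.164317, so x_1* = 108/(0.84 + 7·0.164317) = 54.2654 and x_2* = 0.164317·54.2654 = 8.9167.

x_2* = 8.9167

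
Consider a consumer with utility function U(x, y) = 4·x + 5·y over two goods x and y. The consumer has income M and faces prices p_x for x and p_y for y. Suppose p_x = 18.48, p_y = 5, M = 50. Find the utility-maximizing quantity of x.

x* = 0

y gives more utility per dollar, so spend all income on y: y* = M/p_y, x* = 0.
Numerically: x* = 0, y* = 10.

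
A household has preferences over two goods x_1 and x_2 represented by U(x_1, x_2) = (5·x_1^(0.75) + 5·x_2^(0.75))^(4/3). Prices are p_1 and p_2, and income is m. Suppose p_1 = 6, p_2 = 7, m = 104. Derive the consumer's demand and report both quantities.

x_1* = 10.6357, x_2* = 5.7409

With the ratio pinned down, the budget gives x_1* = m/(p_1 + p_2·(x_2/x_1)) and x_2* = (x_2/x_1)·x_1*.
Numerically x_2/x_1 = 0.539775, so x_1* = 104/(6 + 7·0.539775) = 10.6357 and x_2* = 0.539775·10.6357 = 5.7409.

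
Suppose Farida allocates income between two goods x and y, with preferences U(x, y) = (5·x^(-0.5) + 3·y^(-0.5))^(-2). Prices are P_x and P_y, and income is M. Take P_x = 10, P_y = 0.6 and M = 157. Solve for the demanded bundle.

x* = 12.2801, y* = 56.999

From the CES first-order condition, (5/3)·(y/x)^(1.5) = P_x/P_y.
Hence y/x = ((3/5)·P_x/P_y)^(1/(1.5)), i.e. raised to the 2/3 power.
With the ratio pinned down, the budget gives x* = M/(P_x + P_y·(y/x)) and y* = (y/x)·x*.
Numerically y/x = 4.641589, so x* = 157/(10 + 0.6·4.641589) = 12.2801 and y* = 4.641589·12.2801 = 56.999.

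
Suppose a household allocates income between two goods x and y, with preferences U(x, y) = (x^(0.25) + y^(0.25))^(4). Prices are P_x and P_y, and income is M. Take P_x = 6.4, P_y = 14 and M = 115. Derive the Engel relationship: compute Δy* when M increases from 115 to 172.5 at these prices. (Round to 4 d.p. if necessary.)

From the CES first-order condition, (y/x)^(0.75) = P_x/P_y.
Solve for the ratio: y/x = [P_x/P_y]^(4/3).
Substitute y = (y/x)·x into the budget: x* = M/(P_x + P_y·(y/x)).
Numerically y/x = 0.352157, so x* = 115/(6.4 + 14·0.352157) = 10.1499 and y* = 0.352157·10.1499 = 3.5743.
At M' = 172.5: y* = 5.3615. Change: 5.3615 − 3.5743 = 1.7872.

Δy* = 1.7872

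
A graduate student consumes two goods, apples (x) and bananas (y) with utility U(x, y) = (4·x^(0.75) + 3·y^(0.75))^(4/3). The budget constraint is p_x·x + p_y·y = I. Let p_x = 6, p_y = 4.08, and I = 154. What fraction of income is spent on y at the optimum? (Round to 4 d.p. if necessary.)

share on y = 0.5016

MRS = MU_x/MU_y = (4/3)·(y/x)^(0.25). Set equal to p_x/p_y.
Solve for the ratio: y/x = [(3/4)·p_x/p_y]^(4).
Substitute y = (y/x)·x into the budget: x* = I/(p_x + p_y·(y/x)).
Numerically y/x = 1.479822, so x* = 154/(6 + 4.08·1.479822) = 12.7932 and y* = 1.479822·12.7932 = 18.9316.
Expenditure on y: 4.08·18.9316 = 77.241; share = 0.5016.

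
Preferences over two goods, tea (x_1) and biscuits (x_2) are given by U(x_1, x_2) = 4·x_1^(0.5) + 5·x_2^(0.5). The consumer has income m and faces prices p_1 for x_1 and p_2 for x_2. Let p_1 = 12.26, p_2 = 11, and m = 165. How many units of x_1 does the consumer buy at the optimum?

MRS = MU_x_1/MU_x_2 = (4/5)·(x_2/x_1)^(0.5). Set equal to p_1/p_2.
Hence x_2/x_1 = ((5/4)·p_1/p_2)^(1/(0.5)), i.e. raised to the 2 power.
Substitute x_2 = (x_2/x_1)·x_1 into the budget: x_1* = m/(p_1 + p_2·(x_2/x_1)).
Numerically x_2/x_1 = 1.940956, so x_1* = 165/(12.26 + 11·1.940956) = 4.9092.

x_1* = 4.9092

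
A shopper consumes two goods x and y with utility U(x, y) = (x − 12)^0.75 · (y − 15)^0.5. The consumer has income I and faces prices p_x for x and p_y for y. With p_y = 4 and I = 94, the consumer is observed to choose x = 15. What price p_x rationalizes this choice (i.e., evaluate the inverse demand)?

p_x = 2

This is Cobb-Douglas in (x−12, y−15): tangency gives 0.75·p_y·(y−15) = 0.5·p_x·(x−12).
Substituting into the budget: x* = 12 + 0.6·(I − 12·p_x − 15·p_y)/p_x, and y* = 15 + 0.4·(…)/p_y.
Set x* = 15 in the demand function and solve for p_x: p_x = 2.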